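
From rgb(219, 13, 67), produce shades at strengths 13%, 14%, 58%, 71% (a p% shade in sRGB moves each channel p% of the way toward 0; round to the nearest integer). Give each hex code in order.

#BF0B3A, #BC0B3A, #5C051C, #400413

13%: (219 − 28.47 = 190.53→191, 13 − 1.69 = 11.31→11, 67 − 8.71 = 58.29→58) → #BF0B3A
14%: (219 − 30.66 = 188.34→188, 13 − 1.82 = 11.18→11, 67 − 9.38 = 57.62→58) → #BC0B3A
58%: (219 − 127.02 = 91.98→92, 13 − 7.54 = 5.46→5, 67 − 38.86 = 28.14→28) → #5C051C
71%: (219 − 155.49 = 63.51→64, 13 − 9.23 = 3.77→4, 67 − 47.57 = 19.43→19) → #400413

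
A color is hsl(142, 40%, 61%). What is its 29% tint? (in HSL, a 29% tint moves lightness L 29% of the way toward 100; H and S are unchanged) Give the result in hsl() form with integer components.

L moves 29% from 61 toward 100: 61 + 11.31 = 72.31 → 72.
H and S are unchanged.

hsl(142, 40%, 72%)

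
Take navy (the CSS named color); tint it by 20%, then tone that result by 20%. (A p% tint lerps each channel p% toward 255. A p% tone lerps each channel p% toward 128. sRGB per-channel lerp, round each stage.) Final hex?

CSS navy is rgb(0, 0, 128).
Lerp each channel 20% toward 255:
  R: 0 + 51 = 51 → 51
  G: 0 + 0.2×(255−0) = 0 + 51 = 51 → 51
  B: 128 + 0.2×(255−128) = 128 + 25.4 = 153.4 → 153
After the tint: rgb(51, 51, 153) = #333399.
Lerp each channel 20% toward 128:
  R: 51 + 15.4 = 66.4 → 66
  G: 51 + 0.2×(128−51) = 51 + 15.4 = 66.4 → 66
  B: 153 + 0.2×(128−153) = 153 − 5 = 148 → 148
rgb(66, 66, 148) = #424294.

#424294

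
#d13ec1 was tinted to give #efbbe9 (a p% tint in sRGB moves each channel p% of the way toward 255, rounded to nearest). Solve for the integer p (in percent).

#d13ec1 is rgb(209, 62, 193); #efbbe9 is rgb(239, 187, 233).
On the G channel (widest range): 187 ≈ 62 + (p/100)(255 − 62), so p ≈ 100×(187 − 62)/(255 − 62) = 12500/193 = 64.77.
p = 65 reproduces all three channels after rounding.

65%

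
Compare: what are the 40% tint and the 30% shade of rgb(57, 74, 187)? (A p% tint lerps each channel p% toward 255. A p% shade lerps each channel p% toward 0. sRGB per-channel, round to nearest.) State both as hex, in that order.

#8892D6, #283483

40% tint:
  R: 57 + 0.4×(255−57) = 57 + 79.2 = 136.2 → 136
  G: 74 + 72.4 = 146.4 → 146
  B: 187 + 0.4×(255−187) = 187 + 27.2 = 214.2 → 214
  → #8892D6
30% shade:
  R: 57 + 0.3×(0−57) = 57 − 17.1 = 39.9 → 40
  G: 74 + 0.3×(0−74) = 74 − 22.2 = 51.8 → 52
  B: 187 − 56.1 = 130.9 → 131
  → #283483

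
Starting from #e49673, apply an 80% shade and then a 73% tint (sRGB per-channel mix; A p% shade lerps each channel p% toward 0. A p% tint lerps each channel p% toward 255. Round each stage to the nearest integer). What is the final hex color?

#e49673 is rgb(228, 150, 115).
Per channel, c → c + 0.8(0 − c):
  R: 228 + 0.8×(0−228) = 228 − 182.4 = 45.6 → 46
  G: 150 − 120 = 30 → 30
  B: 115 + 0.8×(0−115) = 115 − 92 = 23 → 23
After the shade: rgb(46, 30, 23) = #2e1e17.
Per channel, c → c + 0.73(255 − c):
  R: 46 + 152.57 = 198.57 → 199
  G: 30 + 0.73×(255−30) = 30 + 164.25 = 194.25 → 194
  B: 23 + 169.36 = 192.36 → 192
rgb(199, 194, 192) = #c7c2c0.

#c7c2c0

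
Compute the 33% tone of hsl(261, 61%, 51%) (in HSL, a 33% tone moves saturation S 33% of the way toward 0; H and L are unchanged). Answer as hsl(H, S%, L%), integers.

S moves 33% from 61 toward 0: 61 − 20.13 = 40.87 → 41.
H and L are unchanged.

hsl(261, 41%, 51%)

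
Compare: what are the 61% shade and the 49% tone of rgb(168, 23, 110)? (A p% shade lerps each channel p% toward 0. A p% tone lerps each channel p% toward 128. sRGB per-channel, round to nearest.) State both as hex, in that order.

#42092b, #944a77

61% shade:
  R: 168 − 102.48 = 65.52 → 66
  G: 23 − 14.03 = 8.97 → 9
  B: 110 − 67.1 = 42.9 → 43
  → #42092b
49% tone:
  R: 168 + 0.49×(128−168) = 168 − 19.6 = 148.4 → 148
  G: 23 + 0.49×(128−23) = 23 + 51.45 = 74.45 → 74
  B: 110 + 8.82 = 118.82 → 119
  → #944a77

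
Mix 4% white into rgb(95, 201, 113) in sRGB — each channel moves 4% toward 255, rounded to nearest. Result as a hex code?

#65CB77

Per channel, c → c + 0.04(255 − c):
  R: 95 + 0.04×(255−95) = 95 + 6.4 = 101.4 → 101
  G: 201 + 0.04×(255−201) = 201 + 2.16 = 203.16 → 203
  B: 113 + 0.04×(255−113) = 113 + 5.68 = 118.68 → 119
rgb(101, 203, 119) = #65CB77.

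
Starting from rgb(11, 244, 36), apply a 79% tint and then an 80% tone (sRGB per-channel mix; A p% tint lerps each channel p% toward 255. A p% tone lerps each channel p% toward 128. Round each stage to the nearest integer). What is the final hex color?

#8f9990

Per channel, c → c + 0.79(255 − c):
  R: 11 + 0.79×(255−11) = 11 + 192.76 = 203.76 → 204
  G: 244 + 0.79×(255−244) = 244 + 8.69 = 252.69 → 253
  B: 36 + 173.01 = 209.01 → 209
After the tint: rgb(204, 253, 209) = #ccfdd1.
An 80% tone moves each channel 80% toward 128:
  R: 204 − 60.8 = 143.2 → 143
  G: 253 + 0.8×(128−253) = 253 − 100 = 153 → 153
  B: 209 + 0.8×(128−209) = 209 − 64.8 = 144.2 → 144
rgb(143, 153, 144) = #8f9990.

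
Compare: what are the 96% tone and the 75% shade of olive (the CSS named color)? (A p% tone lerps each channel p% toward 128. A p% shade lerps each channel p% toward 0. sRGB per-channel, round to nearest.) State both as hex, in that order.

CSS olive is rgb(128, 128, 0).
96% tone:
  R: 128 + 0.96×(128−128) = 128 + 0 = 128 → 128
  G: 128 + 0.96×(128−128) = 128 + 0 = 128 → 128
  B: 0 + 0.96×(128−0) = 0 + 122.88 = 122.88 → 123
  → #80807b
75% shade:
  R: 128 − 96 = 32 → 32
  G: 128 + 0.75×(0−128) = 128 − 96 = 32 → 32
  B: 0 + 0 = 0 → 0
  → #202000

#80807b, #202000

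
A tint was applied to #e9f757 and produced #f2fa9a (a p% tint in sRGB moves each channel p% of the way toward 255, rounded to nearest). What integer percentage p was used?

#e9f757 is rgb(233, 247, 87); #f2fa9a is rgb(242, 250, 154).
On the B channel (widest range): 154 ≈ 87 + (p/100)(255 − 87), so p ≈ 100×(154 − 87)/(255 − 87) = 6700/168 = 39.88.
p = 40 reproduces all three channels after rounding.

40%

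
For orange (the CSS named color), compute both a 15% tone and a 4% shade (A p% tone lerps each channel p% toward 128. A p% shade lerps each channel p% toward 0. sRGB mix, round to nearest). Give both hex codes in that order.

CSS orange is rgb(255, 165, 0).
15% tone:
  R: 255 + 0.15×(128−255) = 255 − 19.05 = 235.95 → 236
  G: 165 − 5.55 = 159.45 → 159
  B: 0 + 0.15×(128−0) = 0 + 19.2 = 19.2 → 19
  → #EC9F13
4% shade:
  R: 255 + 0.04×(0−255) = 255 − 10.2 = 244.8 → 245
  G: 165 − 6.6 = 158.4 → 158
  B: 0 + 0.04×(0−0) = 0 + 0 = 0 → 0
  → #F59E00

#EC9F13, #F59E00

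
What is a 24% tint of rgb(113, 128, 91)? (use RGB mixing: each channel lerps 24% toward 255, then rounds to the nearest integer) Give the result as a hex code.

#939E82

Lerp each channel 24% toward 255:
  R: 113 + 34.08 = 147.08 → 147
  G: 128 + 30.48 = 158.48 → 158
  B: 91 + 0.24×(255−91) = 91 + 39.36 = 130.36 → 130
rgb(147, 158, 130) = #939E82.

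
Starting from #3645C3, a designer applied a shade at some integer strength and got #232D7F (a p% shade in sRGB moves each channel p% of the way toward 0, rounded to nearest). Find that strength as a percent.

#3645C3 is rgb(54, 69, 195); #232D7F is rgb(35, 45, 127).
On the B channel (widest range): 127 ≈ 195 + (p/100)(0 − 195), so p ≈ 100×(127 − 195)/(0 − 195) = -6800/-195 = 34.87.
p = 35 reproduces all three channels after rounding.

35%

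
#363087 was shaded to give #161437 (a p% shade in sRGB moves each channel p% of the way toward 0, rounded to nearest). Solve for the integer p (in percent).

#363087 is rgb(54, 48, 135); #161437 is rgb(22, 20, 55).
On the B channel (widest range): 55 ≈ 135 + (p/100)(0 − 135), so p ≈ 100×(55 − 135)/(0 − 135) = -8000/-135 = 59.26.
p = 59 reproduces all three channels after rounding.

59%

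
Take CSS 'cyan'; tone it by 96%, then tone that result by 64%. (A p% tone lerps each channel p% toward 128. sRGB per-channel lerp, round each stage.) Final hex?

#7e8282

CSS cyan is rgb(0, 255, 255).
Lerp each channel 96% toward 128:
  R: 0 + 0.96×(128−0) = 0 + 122.88 = 122.88 → 123
  G: 255 + 0.96×(128−255) = 255 − 121.92 = 133.08 → 133
  B: 255 + 0.96×(128−255) = 255 − 121.92 = 133.08 → 133
After the tone: rgb(123, 133, 133) = #7b8585.
Lerp each channel 64% toward 128:
  R: 123 + 3.2 = 126.2 → 126
  G: 133 + 0.64×(128−133) = 133 − 3.2 = 129.8 → 130
  B: 133 + 0.64×(128−133) = 133 − 3.2 = 129.8 → 130
rgb(126, 130, 130) = #7e8282.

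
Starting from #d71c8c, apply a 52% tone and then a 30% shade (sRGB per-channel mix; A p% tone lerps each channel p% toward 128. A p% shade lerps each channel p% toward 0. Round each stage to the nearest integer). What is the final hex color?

#77385e

#d71c8c is rgb(215, 28, 140).
Lerp each channel 52% toward 128:
  R: 215 − 45.24 = 169.76 → 170
  G: 28 + 52 = 80 → 80
  B: 140 + 0.52×(128−140) = 140 − 6.24 = 133.76 → 134
After the tone: rgb(170, 80, 134) = #aa5086.
Per channel, c → c + 0.3(0 − c):
  R: 170 − 51 = 119 → 119
  G: 80 + 0.3×(0−80) = 80 − 24 = 56 → 56
  B: 134 + 0.3×(0−134) = 134 − 40.2 = 93.8 → 94
rgb(119, 56, 94) = #77385e.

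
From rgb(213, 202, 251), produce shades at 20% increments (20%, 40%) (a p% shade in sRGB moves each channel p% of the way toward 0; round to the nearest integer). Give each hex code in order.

20%: (213 − 42.6 = 170.4→170, 202 − 40.4 = 161.6→162, 251 − 50.2 = 200.8→201) → #AAA2C9
40%: (213 − 85.2 = 127.8→128, 202 − 80.8 = 121.2→121, 251 − 100.4 = 150.6→151) → #807997

#AAA2C9, #807997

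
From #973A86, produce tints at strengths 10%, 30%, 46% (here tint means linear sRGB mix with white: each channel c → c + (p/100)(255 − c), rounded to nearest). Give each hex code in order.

#973A86 is rgb(151, 58, 134).
10%: (151 + 10.4 = 161.4→161, 58 + 19.7 = 77.7→78, 134 + 12.1 = 146.1→146) → #A14E92
30%: (151 + 31.2 = 182.2→182, 58 + 59.1 = 117.1→117, 134 + 36.3 = 170.3→170) → #B675AA
46%: (151 + 47.84 = 198.84→199, 58 + 90.62 = 148.62→149, 134 + 55.66 = 189.66→190) → #C795BE

#A14E92, #B675AA, #C795BE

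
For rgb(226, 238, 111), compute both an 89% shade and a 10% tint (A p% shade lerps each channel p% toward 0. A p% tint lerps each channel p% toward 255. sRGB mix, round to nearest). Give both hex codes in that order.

#191a0c, #e5f07d

89% shade:
  R: 226 + 0.89×(0−226) = 226 − 201.14 = 24.86 → 25
  G: 238 + 0.89×(0−238) = 238 − 211.82 = 26.18 → 26
  B: 111 + 0.89×(0−111) = 111 − 98.79 = 12.21 → 12
  → #191a0c
10% tint:
  R: 226 + 2.9 = 228.9 → 229
  G: 238 + 0.1×(255−238) = 238 + 1.7 = 239.7 → 240
  B: 111 + 0.1×(255−111) = 111 + 14.4 = 125.4 → 125
  → #e5f07d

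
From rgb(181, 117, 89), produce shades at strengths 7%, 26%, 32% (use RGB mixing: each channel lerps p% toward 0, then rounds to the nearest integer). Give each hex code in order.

#A86D53, #865742, #7B503D

7%: (181 − 12.67 = 168.33→168, 117 − 8.19 = 108.81→109, 89 − 6.23 = 82.77→83) → #A86D53
26%: (181 − 47.06 = 133.94→134, 117 − 30.42 = 86.58→87, 89 − 23.14 = 65.86→66) → #865742
32%: (181 − 57.92 = 123.08→123, 117 − 37.44 = 79.56→80, 89 − 28.48 = 60.52→61) → #7B503D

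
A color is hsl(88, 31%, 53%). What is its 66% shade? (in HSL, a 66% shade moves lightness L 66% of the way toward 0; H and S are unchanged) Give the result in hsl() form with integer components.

L moves 66% from 53 toward 0: 53 − 34.98 = 18.02 → 18.
H and S are unchanged.

hsl(88, 31%, 18%)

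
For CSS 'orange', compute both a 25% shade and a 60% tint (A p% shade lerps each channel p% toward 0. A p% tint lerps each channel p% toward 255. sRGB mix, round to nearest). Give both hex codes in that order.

CSS orange is rgb(255, 165, 0).
25% shade:
  R: 255 + 0.25×(0−255) = 255 − 63.75 = 191.25 → 191
  G: 165 − 41.25 = 123.75 → 124
  B: 0 + 0 = 0 → 0
  → #bf7c00
60% tint:
  R: 255 + 0.6×(255−255) = 255 + 0 = 255 → 255
  G: 165 + 0.6×(255−165) = 165 + 54 = 219 → 219
  B: 0 + 0.6×(255−0) = 0 + 153 = 153 → 153
  → #ffdb99

#bf7c00, #ffdb99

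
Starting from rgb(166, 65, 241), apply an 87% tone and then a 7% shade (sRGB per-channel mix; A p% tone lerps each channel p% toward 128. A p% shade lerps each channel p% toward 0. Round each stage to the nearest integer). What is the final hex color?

#7C7085

Per channel, c → c + 0.87(128 − c):
  R: 166 − 33.06 = 132.94 → 133
  G: 65 + 0.87×(128−65) = 65 + 54.81 = 119.81 → 120
  B: 241 − 98.31 = 142.69 → 143
After the tone: rgb(133, 120, 143) = #85788F.
Lerp each channel 7% toward 0:
  R: 133 − 9.31 = 123.69 → 124
  G: 120 − 8.4 = 111.6 → 112
  B: 143 + 0.07×(0−143) = 143 − 10.01 = 132.99 → 133
rgb(124, 112, 133) = #7C7085.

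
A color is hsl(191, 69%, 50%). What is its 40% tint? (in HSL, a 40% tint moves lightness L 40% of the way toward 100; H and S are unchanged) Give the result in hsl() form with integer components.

hsl(191, 69%, 70%)

L moves 40% from 50 toward 100: 50 + 20 = 70 → 70.
H and S are unchanged.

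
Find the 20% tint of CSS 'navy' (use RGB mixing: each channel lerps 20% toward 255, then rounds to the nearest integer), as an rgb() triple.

CSS navy is rgb(0, 0, 128).
Lerp each channel 20% toward 255:
  R: 0 + 51 = 51 → 51
  G: 0 + 0.2×(255−0) = 0 + 51 = 51 → 51
  B: 128 + 0.2×(255−128) = 128 + 25.4 = 153.4 → 153

rgb(51, 51, 153)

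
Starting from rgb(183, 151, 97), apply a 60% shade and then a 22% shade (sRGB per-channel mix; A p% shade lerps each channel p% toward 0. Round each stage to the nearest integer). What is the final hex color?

#392F1E

A 60% shade moves each channel 60% toward 0:
  R: 183 + 0.6×(0−183) = 183 − 109.8 = 73.2 → 73
  G: 151 + 0.6×(0−151) = 151 − 90.6 = 60.4 → 60
  B: 97 + 0.6×(0−97) = 97 − 58.2 = 38.8 → 39
After the shade: rgb(73, 60, 39) = #493C27.
Per channel, c → c + 0.22(0 − c):
  R: 73 − 16.06 = 56.94 → 57
  G: 60 − 13.2 = 46.8 → 47
  B: 39 − 8.58 = 30.42 → 30
rgb(57, 47, 30) = #392F1E.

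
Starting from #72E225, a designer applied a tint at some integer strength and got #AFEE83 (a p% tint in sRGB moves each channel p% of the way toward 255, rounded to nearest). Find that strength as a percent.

#72E225 is rgb(114, 226, 37); #AFEE83 is rgb(175, 238, 131).
On the B channel (widest range): 131 ≈ 37 + (p/100)(255 − 37), so p ≈ 100×(131 − 37)/(255 − 37) = 9400/218 = 43.12.
p = 43 reproduces all three channels after rounding.

43%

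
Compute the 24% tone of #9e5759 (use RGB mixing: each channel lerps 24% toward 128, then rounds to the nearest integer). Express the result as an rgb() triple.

rgb(151, 97, 98)

#9e5759 is rgb(158, 87, 89).
Lerp each channel 24% toward 128:
  R: 158 − 7.2 = 150.8 → 151
  G: 87 + 9.84 = 96.84 → 97
  B: 89 + 9.36 = 98.36 → 98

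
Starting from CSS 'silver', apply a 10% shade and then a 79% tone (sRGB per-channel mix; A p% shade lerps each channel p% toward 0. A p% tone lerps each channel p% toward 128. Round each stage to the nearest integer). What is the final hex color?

#898989

CSS silver is rgb(192, 192, 192).
A 10% shade moves each channel 10% toward 0:
  R: 192 + 0.1×(0−192) = 192 − 19.2 = 172.8 → 173
  G: 192 + 0.1×(0−192) = 192 − 19.2 = 172.8 → 173
  B: 192 − 19.2 = 172.8 → 173
After the shade: rgb(173, 173, 173) = #adadad.
A 79% tone moves each channel 79% toward 128:
  R: 173 + 0.79×(128−173) = 173 − 35.55 = 137.45 → 137
  G: 173 + 0.79×(128−173) = 173 − 35.55 = 137.45 → 137
  B: 173 + 0.79×(128−173) = 173 − 35.55 = 137.45 → 137
rgb(137, 137, 137) = #898989.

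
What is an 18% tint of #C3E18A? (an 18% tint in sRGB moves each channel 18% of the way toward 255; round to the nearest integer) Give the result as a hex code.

#CEE69F

#C3E18A is rgb(195, 225, 138).
Lerp each channel 18% toward 255:
  R: 195 + 0.18×(255−195) = 195 + 10.8 = 205.8 → 206
  G: 225 + 0.18×(255−225) = 225 + 5.4 = 230.4 → 230
  B: 138 + 21.06 = 159.06 → 159
rgb(206, 230, 159) = #CEE69F.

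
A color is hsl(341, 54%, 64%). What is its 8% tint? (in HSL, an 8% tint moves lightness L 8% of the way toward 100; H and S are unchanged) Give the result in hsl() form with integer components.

L moves 8% from 64 toward 100: 64 + 2.88 = 66.88 → 67.
H and S are unchanged.

hsl(341, 54%, 67%)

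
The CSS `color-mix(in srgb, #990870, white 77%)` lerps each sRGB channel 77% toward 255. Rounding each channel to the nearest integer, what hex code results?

#e8c6de

#990870 is rgb(153, 8, 112).
Per channel, c → c + 0.77(255 − c):
  R: 153 + 78.54 = 231.54 → 232
  G: 8 + 190.19 = 198.19 → 198
  B: 112 + 110.11 = 222.11 → 222
rgb(232, 198, 222) = #e8c6de.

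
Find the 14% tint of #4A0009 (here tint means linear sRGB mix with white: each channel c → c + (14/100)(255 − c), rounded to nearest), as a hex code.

#63242B

#4A0009 is rgb(74, 0, 9).
Per channel, c → c + 0.14(255 − c):
  R: 74 + 0.14×(255−74) = 74 + 25.34 = 99.34 → 99
  G: 0 + 0.14×(255−0) = 0 + 35.7 = 35.7 → 36
  B: 9 + 34.44 = 43.44 → 43
rgb(99, 36, 43) = #63242B.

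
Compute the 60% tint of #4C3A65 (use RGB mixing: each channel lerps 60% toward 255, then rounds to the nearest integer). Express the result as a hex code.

#B7B0C1

#4C3A65 is rgb(76, 58, 101).
A 60% tint moves each channel 60% toward 255:
  R: 76 + 107.4 = 183.4 → 183
  G: 58 + 118.2 = 176.2 → 176
  B: 101 + 0.6×(255−101) = 101 + 92.4 = 193.4 → 193
rgb(183, 176, 193) = #B7B0C1.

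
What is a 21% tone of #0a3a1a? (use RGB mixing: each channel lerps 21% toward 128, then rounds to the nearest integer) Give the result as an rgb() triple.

rgb(35, 73, 47)

#0a3a1a is rgb(10, 58, 26).
A 21% tone moves each channel 21% toward 128:
  R: 10 + 24.78 = 34.78 → 35
  G: 58 + 0.21×(128−58) = 58 + 14.7 = 72.7 → 73
  B: 26 + 21.42 = 47.42 → 47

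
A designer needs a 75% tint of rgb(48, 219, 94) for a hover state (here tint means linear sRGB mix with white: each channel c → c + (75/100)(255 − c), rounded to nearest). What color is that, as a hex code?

#cbf6d7

A 75% tint moves each channel 75% toward 255:
  R: 48 + 155.25 = 203.25 → 203
  G: 219 + 0.75×(255−219) = 219 + 27 = 246 → 246
  B: 94 + 0.75×(255−94) = 94 + 120.75 = 214.75 → 215
rgb(203, 246, 215) = #cbf6d7.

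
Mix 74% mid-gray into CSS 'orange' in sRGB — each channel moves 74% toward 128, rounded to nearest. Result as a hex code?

CSS orange is rgb(255, 165, 0).
A 74% tone moves each channel 74% toward 128:
  R: 255 + 0.74×(128−255) = 255 − 93.98 = 161.02 → 161
  G: 165 − 27.38 = 137.62 → 138
  B: 0 + 94.72 = 94.72 → 95
rgb(161, 138, 95) = #A18A5F.

#A18A5F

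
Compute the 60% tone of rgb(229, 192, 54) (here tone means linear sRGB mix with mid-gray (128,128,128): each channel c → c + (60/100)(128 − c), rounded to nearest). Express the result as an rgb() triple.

rgb(168, 154, 98)

Lerp each channel 60% toward 128:
  R: 229 − 60.6 = 168.4 → 168
  G: 192 + 0.6×(128−192) = 192 − 38.4 = 153.6 → 154
  B: 54 + 0.6×(128−54) = 54 + 44.4 = 98.4 → 98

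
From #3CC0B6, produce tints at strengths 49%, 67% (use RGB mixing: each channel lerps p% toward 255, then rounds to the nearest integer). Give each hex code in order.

#9CDFDA, #BFEAE7

#3CC0B6 is rgb(60, 192, 182).
49%: (60 + 95.55 = 155.55→156, 192 + 30.87 = 222.87→223, 182 + 35.77 = 217.77→218) → #9CDFDA
67%: (60 + 130.65 = 190.65→191, 192 + 42.21 = 234.21→234, 182 + 48.91 = 230.91→231) → #BFEAE7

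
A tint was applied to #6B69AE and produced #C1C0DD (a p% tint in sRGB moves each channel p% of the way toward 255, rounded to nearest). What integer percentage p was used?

#6B69AE is rgb(107, 105, 174); #C1C0DD is rgb(193, 192, 221).
On the G channel (widest range): 192 ≈ 105 + (p/100)(255 − 105), so p ≈ 100×(192 − 105)/(255 − 105) = 8700/150 = 58.00.
p = 58 reproduces all three channels after rounding.

58%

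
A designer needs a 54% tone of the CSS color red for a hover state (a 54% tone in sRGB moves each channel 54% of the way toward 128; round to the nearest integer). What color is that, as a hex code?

#ba4545

CSS red is rgb(255, 0, 0).
Per channel, c → c + 0.54(128 − c):
  R: 255 − 68.58 = 186.42 → 186
  G: 0 + 69.12 = 69.12 → 69
  B: 0 + 0.54×(128−0) = 0 + 69.12 = 69.12 → 69
rgb(186, 69, 69) = #ba4545.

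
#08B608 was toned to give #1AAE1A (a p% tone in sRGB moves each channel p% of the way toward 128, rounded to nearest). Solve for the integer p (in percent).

15%

#08B608 is rgb(8, 182, 8); #1AAE1A is rgb(26, 174, 26).
On the R channel (widest range): 26 ≈ 8 + (p/100)(128 − 8), so p ≈ 100×(26 − 8)/(128 − 8) = 1800/120 = 15.00.
p = 15 reproduces all three channels after rounding.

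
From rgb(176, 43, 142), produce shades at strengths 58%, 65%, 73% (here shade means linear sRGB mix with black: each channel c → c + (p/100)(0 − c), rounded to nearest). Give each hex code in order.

#4A123C, #3E0F32, #300C26

58%: (176 − 102.08 = 73.92→74, 43 − 24.94 = 18.06→18, 142 − 82.36 = 59.64→60) → #4A123C
65%: (176 − 114.4 = 61.6→62, 43 − 27.95 = 15.05→15, 142 − 92.3 = 49.7→50) → #3E0F32
73%: (176 − 128.48 = 47.52→48, 43 − 31.39 = 11.61→12, 142 − 103.66 = 38.34→38) → #300C26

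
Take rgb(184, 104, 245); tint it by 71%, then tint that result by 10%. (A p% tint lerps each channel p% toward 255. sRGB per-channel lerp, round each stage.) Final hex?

Per channel, c → c + 0.71(255 − c):
  R: 184 + 0.71×(255−184) = 184 + 50.41 = 234.41 → 234
  G: 104 + 107.21 = 211.21 → 211
  B: 245 + 0.71×(255−245) = 245 + 7.1 = 252.1 → 252
After the tint: rgb(234, 211, 252) = #EAD3FC.
Lerp each channel 10% toward 255:
  R: 234 + 0.1×(255−234) = 234 + 2.1 = 236.1 → 236
  G: 211 + 4.4 = 215.4 → 215
  B: 252 + 0.1×(255−252) = 252 + 0.3 = 252.3 → 252
rgb(236, 215, 252) = #ECD7FC.

#ECD7FC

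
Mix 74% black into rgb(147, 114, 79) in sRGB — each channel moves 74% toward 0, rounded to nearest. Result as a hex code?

#261E15

Per channel, c → c + 0.74(0 − c):
  R: 147 + 0.74×(0−147) = 147 − 108.78 = 38.22 → 38
  G: 114 − 84.36 = 29.64 → 30
  B: 79 + 0.74×(0−79) = 79 − 58.46 = 20.54 → 21
rgb(38, 30, 21) = #261E15.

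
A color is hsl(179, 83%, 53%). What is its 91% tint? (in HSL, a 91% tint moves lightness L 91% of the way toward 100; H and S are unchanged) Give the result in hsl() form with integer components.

L moves 91% from 53 toward 100: 53 + 42.77 = 95.77 → 96.
H and S are unchanged.

hsl(179, 83%, 96%)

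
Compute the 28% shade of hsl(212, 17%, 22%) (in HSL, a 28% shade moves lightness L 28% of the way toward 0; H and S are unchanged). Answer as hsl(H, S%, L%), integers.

L moves 28% from 22 toward 0: 22 − 6.16 = 15.84 → 16.
H and S are unchanged.

hsl(212, 17%, 16%)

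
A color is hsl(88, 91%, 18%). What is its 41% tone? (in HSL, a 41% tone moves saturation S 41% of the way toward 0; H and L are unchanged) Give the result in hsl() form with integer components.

hsl(88, 54%, 18%)

S moves 41% from 91 toward 0: 91 − 37.31 = 53.69 → 54.
H and L are unchanged.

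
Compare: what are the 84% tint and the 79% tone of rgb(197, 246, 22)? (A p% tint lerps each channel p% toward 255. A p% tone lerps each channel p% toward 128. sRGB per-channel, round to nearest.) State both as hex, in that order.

84% tint:
  R: 197 + 0.84×(255−197) = 197 + 48.72 = 245.72 → 246
  G: 246 + 0.84×(255−246) = 246 + 7.56 = 253.56 → 254
  B: 22 + 0.84×(255−22) = 22 + 195.72 = 217.72 → 218
  → #F6FEDA
79% tone:
  R: 197 − 54.51 = 142.49 → 142
  G: 246 + 0.79×(128−246) = 246 − 93.22 = 152.78 → 153
  B: 22 + 83.74 = 105.74 → 106
  → #8E996A

#F6FEDA, #8E996A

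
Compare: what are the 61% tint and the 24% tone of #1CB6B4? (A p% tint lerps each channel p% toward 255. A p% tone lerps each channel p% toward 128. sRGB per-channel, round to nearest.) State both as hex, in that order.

#A6E3E2, #34A9A8

#1CB6B4 is rgb(28, 182, 180).
61% tint:
  R: 28 + 0.61×(255−28) = 28 + 138.47 = 166.47 → 166
  G: 182 + 0.61×(255−182) = 182 + 44.53 = 226.53 → 227
  B: 180 + 0.61×(255−180) = 180 + 45.75 = 225.75 → 226
  → #A6E3E2
24% tone:
  R: 28 + 24 = 52 → 52
  G: 182 + 0.24×(128−182) = 182 − 12.96 = 169.04 → 169
  B: 180 − 12.48 = 167.52 → 168
  → #34A9A8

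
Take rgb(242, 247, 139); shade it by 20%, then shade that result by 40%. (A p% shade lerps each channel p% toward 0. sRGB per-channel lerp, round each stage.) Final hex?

#747743

A 20% shade moves each channel 20% toward 0:
  R: 242 − 48.4 = 193.6 → 194
  G: 247 − 49.4 = 197.6 → 198
  B: 139 + 0.2×(0−139) = 139 − 27.8 = 111.2 → 111
After the shade: rgb(194, 198, 111) = #c2c66f.
Lerp each channel 40% toward 0:
  R: 194 + 0.4×(0−194) = 194 − 77.6 = 116.4 → 116
  G: 198 − 79.2 = 118.8 → 119
  B: 111 − 44.4 = 66.6 → 67
rgb(116, 119, 67) = #747743.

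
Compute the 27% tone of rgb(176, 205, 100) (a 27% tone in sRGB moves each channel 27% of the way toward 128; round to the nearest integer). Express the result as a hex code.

#a3b86c

Lerp each channel 27% toward 128:
  R: 176 − 12.96 = 163.04 → 163
  G: 205 + 0.27×(128−205) = 205 − 20.79 = 184.21 → 184
  B: 100 + 7.56 = 107.56 → 108
rgb(163, 184, 108) = #a3b86c.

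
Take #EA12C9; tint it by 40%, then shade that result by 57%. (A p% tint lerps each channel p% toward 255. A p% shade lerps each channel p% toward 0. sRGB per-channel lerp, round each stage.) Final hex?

#683160

#EA12C9 is rgb(234, 18, 201).
Lerp each channel 40% toward 255:
  R: 234 + 0.4×(255−234) = 234 + 8.4 = 242.4 → 242
  G: 18 + 0.4×(255−18) = 18 + 94.8 = 112.8 → 113
  B: 201 + 0.4×(255−201) = 201 + 21.6 = 222.6 → 223
After the tint: rgb(242, 113, 223) = #F271DF.
A 57% shade moves each channel 57% toward 0:
  R: 242 − 137.94 = 104.06 → 104
  G: 113 + 0.57×(0−113) = 113 − 64.41 = 48.59 → 49
  B: 223 − 127.11 = 95.89 → 96
rgb(104, 49, 96) = #683160.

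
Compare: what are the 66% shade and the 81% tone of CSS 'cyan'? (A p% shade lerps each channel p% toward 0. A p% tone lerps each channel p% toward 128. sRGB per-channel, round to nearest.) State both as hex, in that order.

CSS cyan is rgb(0, 255, 255).
66% shade:
  R: 0 + 0.66×(0−0) = 0 + 0 = 0 → 0
  G: 255 − 168.3 = 86.7 → 87
  B: 255 + 0.66×(0−255) = 255 − 168.3 = 86.7 → 87
  → #005757
81% tone:
  R: 0 + 103.68 = 103.68 → 104
  G: 255 + 0.81×(128−255) = 255 − 102.87 = 152.13 → 152
  B: 255 − 102.87 = 152.13 → 152
  → #689898

#005757, #689898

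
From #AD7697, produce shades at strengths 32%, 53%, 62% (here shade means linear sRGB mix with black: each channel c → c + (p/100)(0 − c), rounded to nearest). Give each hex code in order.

#765067, #513747, #422D39

#AD7697 is rgb(173, 118, 151).
32%: (173 − 55.36 = 117.64→118, 118 − 37.76 = 80.24→80, 151 − 48.32 = 102.68→103) → #765067
53%: (173 − 91.69 = 81.31→81, 118 − 62.54 = 55.46→55, 151 − 80.03 = 70.97→71) → #513747
62%: (173 − 107.26 = 65.74→66, 118 − 73.16 = 44.84→45, 151 − 93.62 = 57.38→57) → #422D39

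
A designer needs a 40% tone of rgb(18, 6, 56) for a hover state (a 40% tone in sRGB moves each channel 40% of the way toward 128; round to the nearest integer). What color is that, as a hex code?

Lerp each channel 40% toward 128:
  R: 18 + 0.4×(128−18) = 18 + 44 = 62 → 62
  G: 6 + 48.8 = 54.8 → 55
  B: 56 + 0.4×(128−56) = 56 + 28.8 = 84.8 → 85
rgb(62, 55, 85) = #3E3755.

#3E3755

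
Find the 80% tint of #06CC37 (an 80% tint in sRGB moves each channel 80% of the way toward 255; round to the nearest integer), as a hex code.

#CDF5D7

#06CC37 is rgb(6, 204, 55).
Lerp each channel 80% toward 255:
  R: 6 + 199.2 = 205.2 → 205
  G: 204 + 0.8×(255−204) = 204 + 40.8 = 244.8 → 245
  B: 55 + 0.8×(255−55) = 55 + 160 = 215 → 215
rgb(205, 245, 215) = #CDF5D7.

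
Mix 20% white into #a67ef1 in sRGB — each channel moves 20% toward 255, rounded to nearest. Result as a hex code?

#b898f4

#a67ef1 is rgb(166, 126, 241).
A 20% tint moves each channel 20% toward 255:
  R: 166 + 17.8 = 183.8 → 184
  G: 126 + 25.8 = 151.8 → 152
  B: 241 + 0.2×(255−241) = 241 + 2.8 = 243.8 → 244
rgb(184, 152, 244) = #b898f4.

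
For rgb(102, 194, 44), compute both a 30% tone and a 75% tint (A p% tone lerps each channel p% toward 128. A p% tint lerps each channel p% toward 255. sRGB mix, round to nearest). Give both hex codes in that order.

30% tone:
  R: 102 + 0.3×(128−102) = 102 + 7.8 = 109.8 → 110
  G: 194 + 0.3×(128−194) = 194 − 19.8 = 174.2 → 174
  B: 44 + 25.2 = 69.2 → 69
  → #6eae45
75% tint:
  R: 102 + 0.75×(255−102) = 102 + 114.75 = 216.75 → 217
  G: 194 + 45.75 = 239.75 → 240
  B: 44 + 0.75×(255−44) = 44 + 158.25 = 202.25 → 202
  → #d9f0ca

#6eae45, #d9f0ca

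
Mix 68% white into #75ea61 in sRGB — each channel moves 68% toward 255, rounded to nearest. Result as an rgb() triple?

#75ea61 is rgb(117, 234, 97).
Lerp each channel 68% toward 255:
  R: 117 + 93.84 = 210.84 → 211
  G: 234 + 0.68×(255−234) = 234 + 14.28 = 248.28 → 248
  B: 97 + 0.68×(255−97) = 97 + 107.44 = 204.44 → 204

rgb(211, 248, 204)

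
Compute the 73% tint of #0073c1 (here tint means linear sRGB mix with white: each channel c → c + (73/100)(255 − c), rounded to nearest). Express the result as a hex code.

#0073c1 is rgb(0, 115, 193).
Per channel, c → c + 0.73(255 − c):
  R: 0 + 0.73×(255−0) = 0 + 186.15 = 186.15 → 186
  G: 115 + 102.2 = 217.2 → 217
  B: 193 + 0.73×(255−193) = 193 + 45.26 = 238.26 → 238
rgb(186, 217, 238) = #bad9ee.

#bad9ee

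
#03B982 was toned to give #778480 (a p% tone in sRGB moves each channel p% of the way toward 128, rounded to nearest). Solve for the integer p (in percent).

93%

#03B982 is rgb(3, 185, 130); #778480 is rgb(119, 132, 128).
On the R channel (widest range): 119 ≈ 3 + (p/100)(128 − 3), so p ≈ 100×(119 − 3)/(128 − 3) = 11600/125 = 92.80.
p = 93 reproduces all three channels after rounding.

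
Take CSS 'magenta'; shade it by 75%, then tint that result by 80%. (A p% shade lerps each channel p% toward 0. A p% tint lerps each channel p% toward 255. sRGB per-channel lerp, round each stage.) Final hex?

#d9ccd9

CSS magenta is rgb(255, 0, 255).
A 75% shade moves each channel 75% toward 0:
  R: 255 + 0.75×(0−255) = 255 − 191.25 = 63.75 → 64
  G: 0 + 0 = 0 → 0
  B: 255 + 0.75×(0−255) = 255 − 191.25 = 63.75 → 64
After the shade: rgb(64, 0, 64) = #400040.
Per channel, c → c + 0.8(255 − c):
  R: 64 + 152.8 = 216.8 → 217
  G: 0 + 0.8×(255−0) = 0 + 204 = 204 → 204
  B: 64 + 0.8×(255−64) = 64 + 152.8 = 216.8 → 217
rgb(217, 204, 217) = #d9ccd9.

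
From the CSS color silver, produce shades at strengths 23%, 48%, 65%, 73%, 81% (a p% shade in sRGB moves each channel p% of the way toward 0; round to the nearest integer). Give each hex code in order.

#949494, #646464, #434343, #343434, #242424

CSS silver is rgb(192, 192, 192).
23%: (192 − 44.16 = 147.84→148, 192 − 44.16 = 147.84→148, 192 − 44.16 = 147.84→148) → #949494
48%: (192 − 92.16 = 99.84→100, 192 − 92.16 = 99.84→100, 192 − 92.16 = 99.84→100) → #646464
65%: (192 − 124.8 = 67.2→67, 192 − 124.8 = 67.2→67, 192 − 124.8 = 67.2→67) → #434343
73%: (192 − 140.16 = 51.84→52, 192 − 140.16 = 51.84→52, 192 − 140.16 = 51.84→52) → #343434
81%: (192 − 155.52 = 36.48→36, 192 − 155.52 = 36.48→36, 192 − 155.52 = 36.48→36) → #242424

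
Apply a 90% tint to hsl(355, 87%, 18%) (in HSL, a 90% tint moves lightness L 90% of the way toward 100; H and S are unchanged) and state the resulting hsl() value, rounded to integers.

L moves 90% from 18 toward 100: 18 + 73.8 = 91.8 → 92.
H and S are unchanged.

hsl(355, 87%, 92%)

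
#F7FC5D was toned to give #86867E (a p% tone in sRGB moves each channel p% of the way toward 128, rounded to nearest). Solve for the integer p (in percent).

95%

#F7FC5D is rgb(247, 252, 93); #86867E is rgb(134, 134, 126).
On the G channel (widest range): 134 ≈ 252 + (p/100)(128 − 252), so p ≈ 100×(134 − 252)/(128 − 252) = -11800/-124 = 95.16.
p = 95 reproduces all three channels after rounding.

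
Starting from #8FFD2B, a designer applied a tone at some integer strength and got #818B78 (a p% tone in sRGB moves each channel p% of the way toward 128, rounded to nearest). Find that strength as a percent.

91%

#8FFD2B is rgb(143, 253, 43); #818B78 is rgb(129, 139, 120).
On the G channel (widest range): 139 ≈ 253 + (p/100)(128 − 253), so p ≈ 100×(139 − 253)/(128 − 253) = -11400/-125 = 91.20.
p = 91 reproduces all three channels after rounding.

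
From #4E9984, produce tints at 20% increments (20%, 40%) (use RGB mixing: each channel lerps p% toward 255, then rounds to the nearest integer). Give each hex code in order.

#4E9984 is rgb(78, 153, 132).
20%: (78 + 35.4 = 113.4→113, 153 + 20.4 = 173.4→173, 132 + 24.6 = 156.6→157) → #71AD9D
40%: (78 + 70.8 = 148.8→149, 153 + 40.8 = 193.8→194, 132 + 49.2 = 181.2→181) → #95C2B5

#71AD9D, #95C2B5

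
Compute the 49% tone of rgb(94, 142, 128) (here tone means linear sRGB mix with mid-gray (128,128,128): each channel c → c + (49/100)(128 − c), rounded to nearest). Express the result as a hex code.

A 49% tone moves each channel 49% toward 128:
  R: 94 + 0.49×(128−94) = 94 + 16.66 = 110.66 → 111
  G: 142 + 0.49×(128−142) = 142 − 6.86 = 135.14 → 135
  B: 128 + 0 = 128 → 128
rgb(111, 135, 128) = #6f8780.

#6f8780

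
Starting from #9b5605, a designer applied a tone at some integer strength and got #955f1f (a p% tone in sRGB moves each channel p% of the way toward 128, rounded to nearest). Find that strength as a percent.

21%

#9b5605 is rgb(155, 86, 5); #955f1f is rgb(149, 95, 31).
On the B channel (widest range): 31 ≈ 5 + (p/100)(128 − 5), so p ≈ 100×(31 − 5)/(128 − 5) = 2600/123 = 21.14.
p = 21 reproduces all three channels after rounding.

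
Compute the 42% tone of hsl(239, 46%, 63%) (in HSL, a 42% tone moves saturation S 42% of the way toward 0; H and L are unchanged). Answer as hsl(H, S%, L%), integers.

hsl(239, 27%, 63%)

S moves 42% from 46 toward 0: 46 − 19.32 = 26.68 → 27.
H and L are unchanged.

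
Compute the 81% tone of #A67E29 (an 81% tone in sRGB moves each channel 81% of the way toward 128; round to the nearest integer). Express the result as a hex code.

#A67E29 is rgb(166, 126, 41).
An 81% tone moves each channel 81% toward 128:
  R: 166 + 0.81×(128−166) = 166 − 30.78 = 135.22 → 135
  G: 126 + 0.81×(128−126) = 126 + 1.62 = 127.62 → 128
  B: 41 + 70.47 = 111.47 → 111
rgb(135, 128, 111) = #87806F.

#87806F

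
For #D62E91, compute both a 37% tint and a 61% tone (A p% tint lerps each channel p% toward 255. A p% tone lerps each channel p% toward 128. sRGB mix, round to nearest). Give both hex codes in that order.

#E57BBA, #A26087

#D62E91 is rgb(214, 46, 145).
37% tint:
  R: 214 + 15.17 = 229.17 → 229
  G: 46 + 77.33 = 123.33 → 123
  B: 145 + 0.37×(255−145) = 145 + 40.7 = 185.7 → 186
  → #E57BBA
61% tone:
  R: 214 + 0.61×(128−214) = 214 − 52.46 = 161.54 → 162
  G: 46 + 50.02 = 96.02 → 96
  B: 145 − 10.37 = 134.63 → 135
  → #A26087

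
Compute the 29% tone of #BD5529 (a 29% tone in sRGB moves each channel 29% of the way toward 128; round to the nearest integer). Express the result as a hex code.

#BD5529 is rgb(189, 85, 41).
A 29% tone moves each channel 29% toward 128:
  R: 189 − 17.69 = 171.31 → 171
  G: 85 + 0.29×(128−85) = 85 + 12.47 = 97.47 → 97
  B: 41 + 0.29×(128−41) = 41 + 25.23 = 66.23 → 66
rgb(171, 97, 66) = #AB6142.

#AB6142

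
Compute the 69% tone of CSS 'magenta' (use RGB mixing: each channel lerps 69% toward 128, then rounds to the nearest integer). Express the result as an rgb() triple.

rgb(167, 88, 167)

CSS magenta is rgb(255, 0, 255).
A 69% tone moves each channel 69% toward 128:
  R: 255 + 0.69×(128−255) = 255 − 87.63 = 167.37 → 167
  G: 0 + 88.32 = 88.32 → 88
  B: 255 + 0.69×(128−255) = 255 − 87.63 = 167.37 → 167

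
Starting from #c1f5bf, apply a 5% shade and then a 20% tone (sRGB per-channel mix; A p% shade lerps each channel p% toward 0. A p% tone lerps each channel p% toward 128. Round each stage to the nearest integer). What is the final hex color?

#acd4aa

#c1f5bf is rgb(193, 245, 191).
Lerp each channel 5% toward 0:
  R: 193 + 0.05×(0−193) = 193 − 9.65 = 183.35 → 183
  G: 245 − 12.25 = 232.75 → 233
  B: 191 − 9.55 = 181.45 → 181
After the shade: rgb(183, 233, 181) = #b7e9b5.
Lerp each channel 20% toward 128:
  R: 183 + 0.2×(128−183) = 183 − 11 = 172 → 172
  G: 233 + 0.2×(128−233) = 233 − 21 = 212 → 212
  B: 181 − 10.6 = 170.4 → 170
rgb(172, 212, 170) = #acd4aa.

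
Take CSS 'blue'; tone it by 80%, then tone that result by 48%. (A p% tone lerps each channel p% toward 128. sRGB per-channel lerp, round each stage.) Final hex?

#72728D

CSS blue is rgb(0, 0, 255).
An 80% tone moves each channel 80% toward 128:
  R: 0 + 0.8×(128−0) = 0 + 102.4 = 102.4 → 102
  G: 0 + 0.8×(128−0) = 0 + 102.4 = 102.4 → 102
  B: 255 + 0.8×(128−255) = 255 − 101.6 = 153.4 → 153
After the tone: rgb(102, 102, 153) = #666699.
Lerp each channel 48% toward 128:
  R: 102 + 12.48 = 114.48 → 114
  G: 102 + 0.48×(128−102) = 102 + 12.48 = 114.48 → 114
  B: 153 − 12 = 141 → 141
rgb(114, 114, 141) = #72728D.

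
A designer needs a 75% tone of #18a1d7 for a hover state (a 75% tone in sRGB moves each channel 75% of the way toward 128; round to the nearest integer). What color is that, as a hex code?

#668896

#18a1d7 is rgb(24, 161, 215).
Lerp each channel 75% toward 128:
  R: 24 + 0.75×(128−24) = 24 + 78 = 102 → 102
  G: 161 + 0.75×(128−161) = 161 − 24.75 = 136.25 → 136
  B: 215 − 65.25 = 149.75 → 150
rgb(102, 136, 150) = #668896.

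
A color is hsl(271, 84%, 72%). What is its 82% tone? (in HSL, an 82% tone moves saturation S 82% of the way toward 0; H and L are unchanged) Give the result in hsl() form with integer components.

hsl(271, 15%, 72%)

S moves 82% from 84 toward 0: 84 − 68.88 = 15.12 → 15.
H and L are unchanged.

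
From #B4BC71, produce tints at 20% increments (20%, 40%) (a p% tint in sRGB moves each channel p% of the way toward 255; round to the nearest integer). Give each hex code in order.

#B4BC71 is rgb(180, 188, 113).
20%: (180 + 15 = 195→195, 188 + 13.4 = 201.4→201, 113 + 28.4 = 141.4→141) → #C3C98D
40%: (180 + 30 = 210→210, 188 + 26.8 = 214.8→215, 113 + 56.8 = 169.8→170) → #D2D7AA

#C3C98D, #D2D7AA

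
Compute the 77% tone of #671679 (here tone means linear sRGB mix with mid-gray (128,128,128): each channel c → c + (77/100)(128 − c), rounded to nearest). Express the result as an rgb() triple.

#671679 is rgb(103, 22, 121).
Per channel, c → c + 0.77(128 − c):
  R: 103 + 19.25 = 122.25 → 122
  G: 22 + 0.77×(128−22) = 22 + 81.62 = 103.62 → 104
  B: 121 + 0.77×(128−121) = 121 + 5.39 = 126.39 → 126

rgb(122, 104, 126)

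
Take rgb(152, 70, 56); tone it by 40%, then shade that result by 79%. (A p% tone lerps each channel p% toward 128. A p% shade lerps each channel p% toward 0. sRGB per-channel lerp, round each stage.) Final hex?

#1e1412

Per channel, c → c + 0.4(128 − c):
  R: 152 + 0.4×(128−152) = 152 − 9.6 = 142.4 → 142
  G: 70 + 0.4×(128−70) = 70 + 23.2 = 93.2 → 93
  B: 56 + 28.8 = 84.8 → 85
After the tone: rgb(142, 93, 85) = #8e5d55.
Lerp each channel 79% toward 0:
  R: 142 − 112.18 = 29.82 → 30
  G: 93 − 73.47 = 19.53 → 20
  B: 85 + 0.79×(0−85) = 85 − 67.15 = 17.85 → 18
rgb(30, 20, 18) = #1e1412.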